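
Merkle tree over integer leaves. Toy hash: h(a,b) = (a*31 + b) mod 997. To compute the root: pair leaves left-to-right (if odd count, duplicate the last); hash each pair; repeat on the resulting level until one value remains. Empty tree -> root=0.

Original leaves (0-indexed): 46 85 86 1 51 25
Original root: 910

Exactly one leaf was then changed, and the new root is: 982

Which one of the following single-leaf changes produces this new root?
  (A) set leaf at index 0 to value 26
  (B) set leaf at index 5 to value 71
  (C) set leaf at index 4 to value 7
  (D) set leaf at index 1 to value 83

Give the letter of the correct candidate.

Answer: D

Derivation:
Original leaves: [46, 85, 86, 1, 51, 25]
Target new root: 982
Try each candidate change and compute the resulting root:
Candidate A: set leaf[0] = 26 -> leaves = [26, 85, 86, 1, 51, 25]
  L0: [26, 85, 86, 1, 51, 25]
  L1: h(26,85)=(26*31+85)%997=891 h(86,1)=(86*31+1)%997=673 h(51,25)=(51*31+25)%997=609 -> [891, 673, 609]
  L2: h(891,673)=(891*31+673)%997=378 h(609,609)=(609*31+609)%997=545 -> [378, 545]
  L3: h(378,545)=(378*31+545)%997=299 -> [299]
  root = 299 != target 982
Candidate B: set leaf[5] = 71 -> leaves = [46, 85, 86, 1, 51, 71]
  L0: [46, 85, 86, 1, 51, 71]
  L1: h(46,85)=(46*31+85)%997=514 h(86,1)=(86*31+1)%997=673 h(51,71)=(51*31+71)%997=655 -> [514, 673, 655]
  L2: h(514,673)=(514*31+673)%997=655 h(655,655)=(655*31+655)%997=23 -> [655, 23]
  L3: h(655,23)=(655*31+23)%997=388 -> [388]
  root = 388 != target 982
Candidate C: set leaf[4] = 7 -> leaves = [46, 85, 86, 1, 7, 25]
  L0: [46, 85, 86, 1, 7, 25]
  L1: h(46,85)=(46*31+85)%997=514 h(86,1)=(86*31+1)%997=673 h(7,25)=(7*31+25)%997=242 -> [514, 673, 242]
  L2: h(514,673)=(514*31+673)%997=655 h(242,242)=(242*31+242)%997=765 -> [655, 765]
  L3: h(655,765)=(655*31+765)%997=133 -> [133]
  root = 133 != target 982
Candidate D: set leaf[1] = 83 -> leaves = [46, 83, 86, 1, 51, 25]
  L0: [46, 83, 86, 1, 51, 25]
  L1: h(46,83)=(46*31+83)%997=512 h(86,1)=(86*31+1)%997=673 h(51,25)=(51*31+25)%997=609 -> [512, 673, 609]
  L2: h(512,673)=(512*31+673)%997=593 h(609,609)=(609*31+609)%997=545 -> [593, 545]
  L3: h(593,545)=(593*31+545)%997=982 -> [982]
  root = 982 == target 982  ** MATCH **
Candidate D produces the target root.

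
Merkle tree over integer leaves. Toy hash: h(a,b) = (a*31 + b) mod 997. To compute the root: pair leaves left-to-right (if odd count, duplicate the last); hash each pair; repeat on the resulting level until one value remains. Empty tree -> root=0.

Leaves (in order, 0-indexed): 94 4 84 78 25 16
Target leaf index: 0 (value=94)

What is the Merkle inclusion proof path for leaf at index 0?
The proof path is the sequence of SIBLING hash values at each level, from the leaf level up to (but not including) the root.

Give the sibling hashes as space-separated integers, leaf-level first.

Answer: 4 688 387

Derivation:
L0 (leaves): [94, 4, 84, 78, 25, 16], target index=0
L1: h(94,4)=(94*31+4)%997=924 [pair 0] h(84,78)=(84*31+78)%997=688 [pair 1] h(25,16)=(25*31+16)%997=791 [pair 2] -> [924, 688, 791]
  Sibling for proof at L0: 4
L2: h(924,688)=(924*31+688)%997=419 [pair 0] h(791,791)=(791*31+791)%997=387 [pair 1] -> [419, 387]
  Sibling for proof at L1: 688
L3: h(419,387)=(419*31+387)%997=415 [pair 0] -> [415]
  Sibling for proof at L2: 387
Root: 415
Proof path (sibling hashes from leaf to root): [4, 688, 387]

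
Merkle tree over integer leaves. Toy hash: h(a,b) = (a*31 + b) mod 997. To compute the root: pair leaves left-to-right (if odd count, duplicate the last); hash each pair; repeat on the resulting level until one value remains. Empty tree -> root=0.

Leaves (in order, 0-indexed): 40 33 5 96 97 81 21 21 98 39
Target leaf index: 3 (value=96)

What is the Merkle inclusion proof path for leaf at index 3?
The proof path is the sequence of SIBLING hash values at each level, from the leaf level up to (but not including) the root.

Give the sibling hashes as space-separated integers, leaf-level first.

Answer: 5 276 688 328

Derivation:
L0 (leaves): [40, 33, 5, 96, 97, 81, 21, 21, 98, 39], target index=3
L1: h(40,33)=(40*31+33)%997=276 [pair 0] h(5,96)=(5*31+96)%997=251 [pair 1] h(97,81)=(97*31+81)%997=97 [pair 2] h(21,21)=(21*31+21)%997=672 [pair 3] h(98,39)=(98*31+39)%997=86 [pair 4] -> [276, 251, 97, 672, 86]
  Sibling for proof at L0: 5
L2: h(276,251)=(276*31+251)%997=831 [pair 0] h(97,672)=(97*31+672)%997=688 [pair 1] h(86,86)=(86*31+86)%997=758 [pair 2] -> [831, 688, 758]
  Sibling for proof at L1: 276
L3: h(831,688)=(831*31+688)%997=527 [pair 0] h(758,758)=(758*31+758)%997=328 [pair 1] -> [527, 328]
  Sibling for proof at L2: 688
L4: h(527,328)=(527*31+328)%997=713 [pair 0] -> [713]
  Sibling for proof at L3: 328
Root: 713
Proof path (sibling hashes from leaf to root): [5, 276, 688, 328]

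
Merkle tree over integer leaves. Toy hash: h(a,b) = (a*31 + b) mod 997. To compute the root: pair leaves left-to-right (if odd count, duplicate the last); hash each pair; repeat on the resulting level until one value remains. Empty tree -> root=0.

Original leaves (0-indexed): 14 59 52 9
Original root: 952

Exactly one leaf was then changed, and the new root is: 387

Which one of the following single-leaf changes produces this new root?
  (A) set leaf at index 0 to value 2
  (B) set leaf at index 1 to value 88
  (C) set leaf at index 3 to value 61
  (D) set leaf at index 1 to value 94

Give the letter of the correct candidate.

Answer: A

Derivation:
Original leaves: [14, 59, 52, 9]
Target new root: 387
Try each candidate change and compute the resulting root:
Candidate A: set leaf[0] = 2 -> leaves = [2, 59, 52, 9]
  L0: [2, 59, 52, 9]
  L1: h(2,59)=(2*31+59)%997=121 h(52,9)=(52*31+9)%997=624 -> [121, 624]
  L2: h(121,624)=(121*31+624)%997=387 -> [387]
  root = 387 == target 387  ** MATCH **
Candidate B: set leaf[1] = 88 -> leaves = [14, 88, 52, 9]
  L0: [14, 88, 52, 9]
  L1: h(14,88)=(14*31+88)%997=522 h(52,9)=(52*31+9)%997=624 -> [522, 624]
  L2: h(522,624)=(522*31+624)%997=854 -> [854]
  root = 854 != target 387
Candidate C: set leaf[3] = 61 -> leaves = [14, 59, 52, 61]
  L0: [14, 59, 52, 61]
  L1: h(14,59)=(14*31+59)%997=493 h(52,61)=(52*31+61)%997=676 -> [493, 676]
  L2: h(493,676)=(493*31+676)%997=7 -> [7]
  root = 7 != target 387
Candidate D: set leaf[1] = 94 -> leaves = [14, 94, 52, 9]
  L0: [14, 94, 52, 9]
  L1: h(14,94)=(14*31+94)%997=528 h(52,9)=(52*31+9)%997=624 -> [528, 624]
  L2: h(528,624)=(528*31+624)%997=43 -> [43]
  root = 43 != target 387
Candidate A produces the target root.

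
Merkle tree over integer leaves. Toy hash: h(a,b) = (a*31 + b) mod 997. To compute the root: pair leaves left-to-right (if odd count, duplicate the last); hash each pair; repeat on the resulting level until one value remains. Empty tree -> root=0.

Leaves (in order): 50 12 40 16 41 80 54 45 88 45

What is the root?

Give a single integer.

Answer: 971

Derivation:
L0: [50, 12, 40, 16, 41, 80, 54, 45, 88, 45]
L1: h(50,12)=(50*31+12)%997=565 h(40,16)=(40*31+16)%997=259 h(41,80)=(41*31+80)%997=354 h(54,45)=(54*31+45)%997=722 h(88,45)=(88*31+45)%997=779 -> [565, 259, 354, 722, 779]
L2: h(565,259)=(565*31+259)%997=825 h(354,722)=(354*31+722)%997=729 h(779,779)=(779*31+779)%997=3 -> [825, 729, 3]
L3: h(825,729)=(825*31+729)%997=382 h(3,3)=(3*31+3)%997=96 -> [382, 96]
L4: h(382,96)=(382*31+96)%997=971 -> [971]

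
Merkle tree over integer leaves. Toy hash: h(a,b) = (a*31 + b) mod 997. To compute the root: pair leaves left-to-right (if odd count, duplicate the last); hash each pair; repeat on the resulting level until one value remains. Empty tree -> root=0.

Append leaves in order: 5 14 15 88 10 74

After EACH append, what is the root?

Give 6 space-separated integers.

After append 5 (leaves=[5]):
  L0: [5]
  root=5
After append 14 (leaves=[5, 14]):
  L0: [5, 14]
  L1: h(5,14)=(5*31+14)%997=169 -> [169]
  root=169
After append 15 (leaves=[5, 14, 15]):
  L0: [5, 14, 15]
  L1: h(5,14)=(5*31+14)%997=169 h(15,15)=(15*31+15)%997=480 -> [169, 480]
  L2: h(169,480)=(169*31+480)%997=734 -> [734]
  root=734
After append 88 (leaves=[5, 14, 15, 88]):
  L0: [5, 14, 15, 88]
  L1: h(5,14)=(5*31+14)%997=169 h(15,88)=(15*31+88)%997=553 -> [169, 553]
  L2: h(169,553)=(169*31+553)%997=807 -> [807]
  root=807
After append 10 (leaves=[5, 14, 15, 88, 10]):
  L0: [5, 14, 15, 88, 10]
  L1: h(5,14)=(5*31+14)%997=169 h(15,88)=(15*31+88)%997=553 h(10,10)=(10*31+10)%997=320 -> [169, 553, 320]
  L2: h(169,553)=(169*31+553)%997=807 h(320,320)=(320*31+320)%997=270 -> [807, 270]
  L3: h(807,270)=(807*31+270)%997=362 -> [362]
  root=362
After append 74 (leaves=[5, 14, 15, 88, 10, 74]):
  L0: [5, 14, 15, 88, 10, 74]
  L1: h(5,14)=(5*31+14)%997=169 h(15,88)=(15*31+88)%997=553 h(10,74)=(10*31+74)%997=384 -> [169, 553, 384]
  L2: h(169,553)=(169*31+553)%997=807 h(384,384)=(384*31+384)%997=324 -> [807, 324]
  L3: h(807,324)=(807*31+324)%997=416 -> [416]
  root=416

Answer: 5 169 734 807 362 416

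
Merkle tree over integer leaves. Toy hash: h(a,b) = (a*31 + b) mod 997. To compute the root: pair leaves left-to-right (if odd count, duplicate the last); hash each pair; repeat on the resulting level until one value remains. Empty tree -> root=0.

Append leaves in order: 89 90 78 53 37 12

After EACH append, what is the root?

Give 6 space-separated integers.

Answer: 89 855 88 63 958 158

Derivation:
After append 89 (leaves=[89]):
  L0: [89]
  root=89
After append 90 (leaves=[89, 90]):
  L0: [89, 90]
  L1: h(89,90)=(89*31+90)%997=855 -> [855]
  root=855
After append 78 (leaves=[89, 90, 78]):
  L0: [89, 90, 78]
  L1: h(89,90)=(89*31+90)%997=855 h(78,78)=(78*31+78)%997=502 -> [855, 502]
  L2: h(855,502)=(855*31+502)%997=88 -> [88]
  root=88
After append 53 (leaves=[89, 90, 78, 53]):
  L0: [89, 90, 78, 53]
  L1: h(89,90)=(89*31+90)%997=855 h(78,53)=(78*31+53)%997=477 -> [855, 477]
  L2: h(855,477)=(855*31+477)%997=63 -> [63]
  root=63
After append 37 (leaves=[89, 90, 78, 53, 37]):
  L0: [89, 90, 78, 53, 37]
  L1: h(89,90)=(89*31+90)%997=855 h(78,53)=(78*31+53)%997=477 h(37,37)=(37*31+37)%997=187 -> [855, 477, 187]
  L2: h(855,477)=(855*31+477)%997=63 h(187,187)=(187*31+187)%997=2 -> [63, 2]
  L3: h(63,2)=(63*31+2)%997=958 -> [958]
  root=958
After append 12 (leaves=[89, 90, 78, 53, 37, 12]):
  L0: [89, 90, 78, 53, 37, 12]
  L1: h(89,90)=(89*31+90)%997=855 h(78,53)=(78*31+53)%997=477 h(37,12)=(37*31+12)%997=162 -> [855, 477, 162]
  L2: h(855,477)=(855*31+477)%997=63 h(162,162)=(162*31+162)%997=199 -> [63, 199]
  L3: h(63,199)=(63*31+199)%997=158 -> [158]
  root=158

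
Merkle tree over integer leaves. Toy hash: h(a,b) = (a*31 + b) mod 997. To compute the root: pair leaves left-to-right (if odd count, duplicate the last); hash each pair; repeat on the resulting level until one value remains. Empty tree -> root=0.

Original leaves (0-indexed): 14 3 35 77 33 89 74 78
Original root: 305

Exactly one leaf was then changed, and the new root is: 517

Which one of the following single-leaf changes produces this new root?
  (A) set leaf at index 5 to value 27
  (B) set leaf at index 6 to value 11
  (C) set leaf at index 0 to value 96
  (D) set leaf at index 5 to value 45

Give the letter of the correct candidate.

Answer: C

Derivation:
Original leaves: [14, 3, 35, 77, 33, 89, 74, 78]
Target new root: 517
Try each candidate change and compute the resulting root:
Candidate A: set leaf[5] = 27 -> leaves = [14, 3, 35, 77, 33, 27, 74, 78]
  L0: [14, 3, 35, 77, 33, 27, 74, 78]
  L1: h(14,3)=(14*31+3)%997=437 h(35,77)=(35*31+77)%997=165 h(33,27)=(33*31+27)%997=53 h(74,78)=(74*31+78)%997=378 -> [437, 165, 53, 378]
  L2: h(437,165)=(437*31+165)%997=751 h(53,378)=(53*31+378)%997=27 -> [751, 27]
  L3: h(751,27)=(751*31+27)%997=377 -> [377]
  root = 377 != target 517
Candidate B: set leaf[6] = 11 -> leaves = [14, 3, 35, 77, 33, 89, 11, 78]
  L0: [14, 3, 35, 77, 33, 89, 11, 78]
  L1: h(14,3)=(14*31+3)%997=437 h(35,77)=(35*31+77)%997=165 h(33,89)=(33*31+89)%997=115 h(11,78)=(11*31+78)%997=419 -> [437, 165, 115, 419]
  L2: h(437,165)=(437*31+165)%997=751 h(115,419)=(115*31+419)%997=993 -> [751, 993]
  L3: h(751,993)=(751*31+993)%997=346 -> [346]
  root = 346 != target 517
Candidate C: set leaf[0] = 96 -> leaves = [96, 3, 35, 77, 33, 89, 74, 78]
  L0: [96, 3, 35, 77, 33, 89, 74, 78]
  L1: h(96,3)=(96*31+3)%997=985 h(35,77)=(35*31+77)%997=165 h(33,89)=(33*31+89)%997=115 h(74,78)=(74*31+78)%997=378 -> [985, 165, 115, 378]
  L2: h(985,165)=(985*31+165)%997=790 h(115,378)=(115*31+378)%997=952 -> [790, 952]
  L3: h(790,952)=(790*31+952)%997=517 -> [517]
  root = 517 == target 517  ** MATCH **
Candidate D: set leaf[5] = 45 -> leaves = [14, 3, 35, 77, 33, 45, 74, 78]
  L0: [14, 3, 35, 77, 33, 45, 74, 78]
  L1: h(14,3)=(14*31+3)%997=437 h(35,77)=(35*31+77)%997=165 h(33,45)=(33*31+45)%997=71 h(74,78)=(74*31+78)%997=378 -> [437, 165, 71, 378]
  L2: h(437,165)=(437*31+165)%997=751 h(71,378)=(71*31+378)%997=585 -> [751, 585]
  L3: h(751,585)=(751*31+585)%997=935 -> [935]
  root = 935 != target 517
Candidate C produces the target root.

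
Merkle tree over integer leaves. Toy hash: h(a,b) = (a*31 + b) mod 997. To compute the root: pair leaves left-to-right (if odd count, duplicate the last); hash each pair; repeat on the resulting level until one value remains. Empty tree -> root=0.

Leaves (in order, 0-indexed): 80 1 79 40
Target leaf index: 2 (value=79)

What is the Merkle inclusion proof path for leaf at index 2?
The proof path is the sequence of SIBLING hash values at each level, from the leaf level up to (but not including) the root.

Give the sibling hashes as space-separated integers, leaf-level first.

L0 (leaves): [80, 1, 79, 40], target index=2
L1: h(80,1)=(80*31+1)%997=487 [pair 0] h(79,40)=(79*31+40)%997=495 [pair 1] -> [487, 495]
  Sibling for proof at L0: 40
L2: h(487,495)=(487*31+495)%997=637 [pair 0] -> [637]
  Sibling for proof at L1: 487
Root: 637
Proof path (sibling hashes from leaf to root): [40, 487]

Answer: 40 487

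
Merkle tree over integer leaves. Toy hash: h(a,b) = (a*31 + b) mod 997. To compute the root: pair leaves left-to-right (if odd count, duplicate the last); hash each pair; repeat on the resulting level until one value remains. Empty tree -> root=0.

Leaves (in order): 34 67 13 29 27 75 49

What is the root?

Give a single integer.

L0: [34, 67, 13, 29, 27, 75, 49]
L1: h(34,67)=(34*31+67)%997=124 h(13,29)=(13*31+29)%997=432 h(27,75)=(27*31+75)%997=912 h(49,49)=(49*31+49)%997=571 -> [124, 432, 912, 571]
L2: h(124,432)=(124*31+432)%997=288 h(912,571)=(912*31+571)%997=927 -> [288, 927]
L3: h(288,927)=(288*31+927)%997=882 -> [882]

Answer: 882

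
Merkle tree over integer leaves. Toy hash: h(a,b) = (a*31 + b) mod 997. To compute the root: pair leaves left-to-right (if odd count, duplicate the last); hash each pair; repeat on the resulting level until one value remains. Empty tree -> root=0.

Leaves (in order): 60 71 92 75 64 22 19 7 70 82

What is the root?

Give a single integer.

Answer: 913

Derivation:
L0: [60, 71, 92, 75, 64, 22, 19, 7, 70, 82]
L1: h(60,71)=(60*31+71)%997=934 h(92,75)=(92*31+75)%997=933 h(64,22)=(64*31+22)%997=12 h(19,7)=(19*31+7)%997=596 h(70,82)=(70*31+82)%997=258 -> [934, 933, 12, 596, 258]
L2: h(934,933)=(934*31+933)%997=974 h(12,596)=(12*31+596)%997=968 h(258,258)=(258*31+258)%997=280 -> [974, 968, 280]
L3: h(974,968)=(974*31+968)%997=255 h(280,280)=(280*31+280)%997=984 -> [255, 984]
L4: h(255,984)=(255*31+984)%997=913 -> [913]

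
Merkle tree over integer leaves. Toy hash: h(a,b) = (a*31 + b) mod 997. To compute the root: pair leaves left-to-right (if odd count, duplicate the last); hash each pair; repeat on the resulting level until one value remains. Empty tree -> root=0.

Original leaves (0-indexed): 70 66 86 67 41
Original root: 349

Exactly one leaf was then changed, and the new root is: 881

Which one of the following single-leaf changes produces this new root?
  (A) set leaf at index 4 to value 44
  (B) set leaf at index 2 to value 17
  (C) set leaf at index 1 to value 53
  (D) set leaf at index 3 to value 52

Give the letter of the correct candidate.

Answer: D

Derivation:
Original leaves: [70, 66, 86, 67, 41]
Target new root: 881
Try each candidate change and compute the resulting root:
Candidate A: set leaf[4] = 44 -> leaves = [70, 66, 86, 67, 44]
  L0: [70, 66, 86, 67, 44]
  L1: h(70,66)=(70*31+66)%997=242 h(86,67)=(86*31+67)%997=739 h(44,44)=(44*31+44)%997=411 -> [242, 739, 411]
  L2: h(242,739)=(242*31+739)%997=265 h(411,411)=(411*31+411)%997=191 -> [265, 191]
  L3: h(265,191)=(265*31+191)%997=430 -> [430]
  root = 430 != target 881
Candidate B: set leaf[2] = 17 -> leaves = [70, 66, 17, 67, 41]
  L0: [70, 66, 17, 67, 41]
  L1: h(70,66)=(70*31+66)%997=242 h(17,67)=(17*31+67)%997=594 h(41,41)=(41*31+41)%997=315 -> [242, 594, 315]
  L2: h(242,594)=(242*31+594)%997=120 h(315,315)=(315*31+315)%997=110 -> [120, 110]
  L3: h(120,110)=(120*31+110)%997=839 -> [839]
  root = 839 != target 881
Candidate C: set leaf[1] = 53 -> leaves = [70, 53, 86, 67, 41]
  L0: [70, 53, 86, 67, 41]
  L1: h(70,53)=(70*31+53)%997=229 h(86,67)=(86*31+67)%997=739 h(41,41)=(41*31+41)%997=315 -> [229, 739, 315]
  L2: h(229,739)=(229*31+739)%997=859 h(315,315)=(315*31+315)%997=110 -> [859, 110]
  L3: h(859,110)=(859*31+110)%997=817 -> [817]
  root = 817 != target 881
Candidate D: set leaf[3] = 52 -> leaves = [70, 66, 86, 52, 41]
  L0: [70, 66, 86, 52, 41]
  L1: h(70,66)=(70*31+66)%997=242 h(86,52)=(86*31+52)%997=724 h(41,41)=(41*31+41)%997=315 -> [242, 724, 315]
  L2: h(242,724)=(242*31+724)%997=250 h(315,315)=(315*31+315)%997=110 -> [250, 110]
  L3: h(250,110)=(250*31+110)%997=881 -> [881]
  root = 881 == target 881  ** MATCH **
Candidate D produces the target root.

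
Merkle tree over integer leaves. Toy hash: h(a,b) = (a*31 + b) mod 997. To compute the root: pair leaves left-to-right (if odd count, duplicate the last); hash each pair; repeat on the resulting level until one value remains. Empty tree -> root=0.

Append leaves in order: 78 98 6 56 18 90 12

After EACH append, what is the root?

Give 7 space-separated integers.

After append 78 (leaves=[78]):
  L0: [78]
  root=78
After append 98 (leaves=[78, 98]):
  L0: [78, 98]
  L1: h(78,98)=(78*31+98)%997=522 -> [522]
  root=522
After append 6 (leaves=[78, 98, 6]):
  L0: [78, 98, 6]
  L1: h(78,98)=(78*31+98)%997=522 h(6,6)=(6*31+6)%997=192 -> [522, 192]
  L2: h(522,192)=(522*31+192)%997=422 -> [422]
  root=422
After append 56 (leaves=[78, 98, 6, 56]):
  L0: [78, 98, 6, 56]
  L1: h(78,98)=(78*31+98)%997=522 h(6,56)=(6*31+56)%997=242 -> [522, 242]
  L2: h(522,242)=(522*31+242)%997=472 -> [472]
  root=472
After append 18 (leaves=[78, 98, 6, 56, 18]):
  L0: [78, 98, 6, 56, 18]
  L1: h(78,98)=(78*31+98)%997=522 h(6,56)=(6*31+56)%997=242 h(18,18)=(18*31+18)%997=576 -> [522, 242, 576]
  L2: h(522,242)=(522*31+242)%997=472 h(576,576)=(576*31+576)%997=486 -> [472, 486]
  L3: h(472,486)=(472*31+486)%997=163 -> [163]
  root=163
After append 90 (leaves=[78, 98, 6, 56, 18, 90]):
  L0: [78, 98, 6, 56, 18, 90]
  L1: h(78,98)=(78*31+98)%997=522 h(6,56)=(6*31+56)%997=242 h(18,90)=(18*31+90)%997=648 -> [522, 242, 648]
  L2: h(522,242)=(522*31+242)%997=472 h(648,648)=(648*31+648)%997=796 -> [472, 796]
  L3: h(472,796)=(472*31+796)%997=473 -> [473]
  root=473
After append 12 (leaves=[78, 98, 6, 56, 18, 90, 12]):
  L0: [78, 98, 6, 56, 18, 90, 12]
  L1: h(78,98)=(78*31+98)%997=522 h(6,56)=(6*31+56)%997=242 h(18,90)=(18*31+90)%997=648 h(12,12)=(12*31+12)%997=384 -> [522, 242, 648, 384]
  L2: h(522,242)=(522*31+242)%997=472 h(648,384)=(648*31+384)%997=532 -> [472, 532]
  L3: h(472,532)=(472*31+532)%997=209 -> [209]
  root=209

Answer: 78 522 422 472 163 473 209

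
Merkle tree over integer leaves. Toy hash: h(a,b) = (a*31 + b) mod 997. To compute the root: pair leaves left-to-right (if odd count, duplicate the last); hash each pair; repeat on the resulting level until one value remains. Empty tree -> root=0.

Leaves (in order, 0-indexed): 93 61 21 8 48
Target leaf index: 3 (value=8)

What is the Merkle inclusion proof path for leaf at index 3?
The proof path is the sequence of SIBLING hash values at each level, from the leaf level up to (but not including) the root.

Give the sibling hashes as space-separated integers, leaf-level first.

L0 (leaves): [93, 61, 21, 8, 48], target index=3
L1: h(93,61)=(93*31+61)%997=950 [pair 0] h(21,8)=(21*31+8)%997=659 [pair 1] h(48,48)=(48*31+48)%997=539 [pair 2] -> [950, 659, 539]
  Sibling for proof at L0: 21
L2: h(950,659)=(950*31+659)%997=199 [pair 0] h(539,539)=(539*31+539)%997=299 [pair 1] -> [199, 299]
  Sibling for proof at L1: 950
L3: h(199,299)=(199*31+299)%997=486 [pair 0] -> [486]
  Sibling for proof at L2: 299
Root: 486
Proof path (sibling hashes from leaf to root): [21, 950, 299]

Answer: 21 950 299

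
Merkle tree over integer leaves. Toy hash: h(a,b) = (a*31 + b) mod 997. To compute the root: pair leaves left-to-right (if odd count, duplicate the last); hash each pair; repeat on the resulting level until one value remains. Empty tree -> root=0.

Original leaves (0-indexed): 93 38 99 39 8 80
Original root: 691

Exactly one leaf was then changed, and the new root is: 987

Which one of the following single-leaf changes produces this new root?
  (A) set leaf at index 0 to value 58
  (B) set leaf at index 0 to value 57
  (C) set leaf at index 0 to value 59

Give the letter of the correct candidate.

Original leaves: [93, 38, 99, 39, 8, 80]
Target new root: 987
Try each candidate change and compute the resulting root:
Candidate A: set leaf[0] = 58 -> leaves = [58, 38, 99, 39, 8, 80]
  L0: [58, 38, 99, 39, 8, 80]
  L1: h(58,38)=(58*31+38)%997=839 h(99,39)=(99*31+39)%997=117 h(8,80)=(8*31+80)%997=328 -> [839, 117, 328]
  L2: h(839,117)=(839*31+117)%997=204 h(328,328)=(328*31+328)%997=526 -> [204, 526]
  L3: h(204,526)=(204*31+526)%997=868 -> [868]
  root = 868 != target 987
Candidate B: set leaf[0] = 57 -> leaves = [57, 38, 99, 39, 8, 80]
  L0: [57, 38, 99, 39, 8, 80]
  L1: h(57,38)=(57*31+38)%997=808 h(99,39)=(99*31+39)%997=117 h(8,80)=(8*31+80)%997=328 -> [808, 117, 328]
  L2: h(808,117)=(808*31+117)%997=240 h(328,328)=(328*31+328)%997=526 -> [240, 526]
  L3: h(240,526)=(240*31+526)%997=987 -> [987]
  root = 987 == target 987  ** MATCH **
Candidate C: set leaf[0] = 59 -> leaves = [59, 38, 99, 39, 8, 80]
  L0: [59, 38, 99, 39, 8, 80]
  L1: h(59,38)=(59*31+38)%997=870 h(99,39)=(99*31+39)%997=117 h(8,80)=(8*31+80)%997=328 -> [870, 117, 328]
  L2: h(870,117)=(870*31+117)%997=168 h(328,328)=(328*31+328)%997=526 -> [168, 526]
  L3: h(168,526)=(168*31+526)%997=749 -> [749]
  root = 749 != target 987
Candidate B produces the target root.

Answer: B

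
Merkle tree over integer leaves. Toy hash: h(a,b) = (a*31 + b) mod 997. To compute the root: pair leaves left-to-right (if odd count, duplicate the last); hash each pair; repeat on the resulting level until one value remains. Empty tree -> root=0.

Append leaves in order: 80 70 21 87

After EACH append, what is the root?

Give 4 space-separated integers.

Answer: 80 556 959 28

Derivation:
After append 80 (leaves=[80]):
  L0: [80]
  root=80
After append 70 (leaves=[80, 70]):
  L0: [80, 70]
  L1: h(80,70)=(80*31+70)%997=556 -> [556]
  root=556
After append 21 (leaves=[80, 70, 21]):
  L0: [80, 70, 21]
  L1: h(80,70)=(80*31+70)%997=556 h(21,21)=(21*31+21)%997=672 -> [556, 672]
  L2: h(556,672)=(556*31+672)%997=959 -> [959]
  root=959
After append 87 (leaves=[80, 70, 21, 87]):
  L0: [80, 70, 21, 87]
  L1: h(80,70)=(80*31+70)%997=556 h(21,87)=(21*31+87)%997=738 -> [556, 738]
  L2: h(556,738)=(556*31+738)%997=28 -> [28]
  root=28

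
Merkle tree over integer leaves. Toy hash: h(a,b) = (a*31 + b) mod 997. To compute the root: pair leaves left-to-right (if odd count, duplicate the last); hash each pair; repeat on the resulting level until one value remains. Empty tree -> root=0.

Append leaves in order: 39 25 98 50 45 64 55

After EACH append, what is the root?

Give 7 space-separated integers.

After append 39 (leaves=[39]):
  L0: [39]
  root=39
After append 25 (leaves=[39, 25]):
  L0: [39, 25]
  L1: h(39,25)=(39*31+25)%997=237 -> [237]
  root=237
After append 98 (leaves=[39, 25, 98]):
  L0: [39, 25, 98]
  L1: h(39,25)=(39*31+25)%997=237 h(98,98)=(98*31+98)%997=145 -> [237, 145]
  L2: h(237,145)=(237*31+145)%997=513 -> [513]
  root=513
After append 50 (leaves=[39, 25, 98, 50]):
  L0: [39, 25, 98, 50]
  L1: h(39,25)=(39*31+25)%997=237 h(98,50)=(98*31+50)%997=97 -> [237, 97]
  L2: h(237,97)=(237*31+97)%997=465 -> [465]
  root=465
After append 45 (leaves=[39, 25, 98, 50, 45]):
  L0: [39, 25, 98, 50, 45]
  L1: h(39,25)=(39*31+25)%997=237 h(98,50)=(98*31+50)%997=97 h(45,45)=(45*31+45)%997=443 -> [237, 97, 443]
  L2: h(237,97)=(237*31+97)%997=465 h(443,443)=(443*31+443)%997=218 -> [465, 218]
  L3: h(465,218)=(465*31+218)%997=675 -> [675]
  root=675
After append 64 (leaves=[39, 25, 98, 50, 45, 64]):
  L0: [39, 25, 98, 50, 45, 64]
  L1: h(39,25)=(39*31+25)%997=237 h(98,50)=(98*31+50)%997=97 h(45,64)=(45*31+64)%997=462 -> [237, 97, 462]
  L2: h(237,97)=(237*31+97)%997=465 h(462,462)=(462*31+462)%997=826 -> [465, 826]
  L3: h(465,826)=(465*31+826)%997=286 -> [286]
  root=286
After append 55 (leaves=[39, 25, 98, 50, 45, 64, 55]):
  L0: [39, 25, 98, 50, 45, 64, 55]
  L1: h(39,25)=(39*31+25)%997=237 h(98,50)=(98*31+50)%997=97 h(45,64)=(45*31+64)%997=462 h(55,55)=(55*31+55)%997=763 -> [237, 97, 462, 763]
  L2: h(237,97)=(237*31+97)%997=465 h(462,763)=(462*31+763)%997=130 -> [465, 130]
  L3: h(465,130)=(465*31+130)%997=587 -> [587]
  root=587

Answer: 39 237 513 465 675 286 587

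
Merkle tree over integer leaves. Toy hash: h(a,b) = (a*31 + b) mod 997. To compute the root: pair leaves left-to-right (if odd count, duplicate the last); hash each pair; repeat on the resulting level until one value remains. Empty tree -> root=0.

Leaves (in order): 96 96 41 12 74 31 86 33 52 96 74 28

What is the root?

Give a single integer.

L0: [96, 96, 41, 12, 74, 31, 86, 33, 52, 96, 74, 28]
L1: h(96,96)=(96*31+96)%997=81 h(41,12)=(41*31+12)%997=286 h(74,31)=(74*31+31)%997=331 h(86,33)=(86*31+33)%997=705 h(52,96)=(52*31+96)%997=711 h(74,28)=(74*31+28)%997=328 -> [81, 286, 331, 705, 711, 328]
L2: h(81,286)=(81*31+286)%997=803 h(331,705)=(331*31+705)%997=996 h(711,328)=(711*31+328)%997=435 -> [803, 996, 435]
L3: h(803,996)=(803*31+996)%997=964 h(435,435)=(435*31+435)%997=959 -> [964, 959]
L4: h(964,959)=(964*31+959)%997=933 -> [933]

Answer: 933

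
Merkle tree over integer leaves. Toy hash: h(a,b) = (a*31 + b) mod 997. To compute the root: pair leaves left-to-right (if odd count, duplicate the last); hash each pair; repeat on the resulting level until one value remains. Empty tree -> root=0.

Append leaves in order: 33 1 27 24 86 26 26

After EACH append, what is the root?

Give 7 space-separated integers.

Answer: 33 27 704 701 125 199 333

Derivation:
After append 33 (leaves=[33]):
  L0: [33]
  root=33
After append 1 (leaves=[33, 1]):
  L0: [33, 1]
  L1: h(33,1)=(33*31+1)%997=27 -> [27]
  root=27
After append 27 (leaves=[33, 1, 27]):
  L0: [33, 1, 27]
  L1: h(33,1)=(33*31+1)%997=27 h(27,27)=(27*31+27)%997=864 -> [27, 864]
  L2: h(27,864)=(27*31+864)%997=704 -> [704]
  root=704
After append 24 (leaves=[33, 1, 27, 24]):
  L0: [33, 1, 27, 24]
  L1: h(33,1)=(33*31+1)%997=27 h(27,24)=(27*31+24)%997=861 -> [27, 861]
  L2: h(27,861)=(27*31+861)%997=701 -> [701]
  root=701
After append 86 (leaves=[33, 1, 27, 24, 86]):
  L0: [33, 1, 27, 24, 86]
  L1: h(33,1)=(33*31+1)%997=27 h(27,24)=(27*31+24)%997=861 h(86,86)=(86*31+86)%997=758 -> [27, 861, 758]
  L2: h(27,861)=(27*31+861)%997=701 h(758,758)=(758*31+758)%997=328 -> [701, 328]
  L3: h(701,328)=(701*31+328)%997=125 -> [125]
  root=125
After append 26 (leaves=[33, 1, 27, 24, 86, 26]):
  L0: [33, 1, 27, 24, 86, 26]
  L1: h(33,1)=(33*31+1)%997=27 h(27,24)=(27*31+24)%997=861 h(86,26)=(86*31+26)%997=698 -> [27, 861, 698]
  L2: h(27,861)=(27*31+861)%997=701 h(698,698)=(698*31+698)%997=402 -> [701, 402]
  L3: h(701,402)=(701*31+402)%997=199 -> [199]
  root=199
After append 26 (leaves=[33, 1, 27, 24, 86, 26, 26]):
  L0: [33, 1, 27, 24, 86, 26, 26]
  L1: h(33,1)=(33*31+1)%997=27 h(27,24)=(27*31+24)%997=861 h(86,26)=(86*31+26)%997=698 h(26,26)=(26*31+26)%997=832 -> [27, 861, 698, 832]
  L2: h(27,861)=(27*31+861)%997=701 h(698,832)=(698*31+832)%997=536 -> [701, 536]
  L3: h(701,536)=(701*31+536)%997=333 -> [333]
  root=333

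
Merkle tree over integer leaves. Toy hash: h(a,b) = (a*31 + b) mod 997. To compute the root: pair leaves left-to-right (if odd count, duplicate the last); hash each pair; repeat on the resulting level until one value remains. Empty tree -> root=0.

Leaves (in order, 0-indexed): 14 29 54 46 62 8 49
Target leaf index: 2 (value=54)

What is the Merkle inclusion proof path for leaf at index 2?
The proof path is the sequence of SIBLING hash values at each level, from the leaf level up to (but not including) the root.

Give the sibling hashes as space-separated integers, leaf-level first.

Answer: 46 463 581

Derivation:
L0 (leaves): [14, 29, 54, 46, 62, 8, 49], target index=2
L1: h(14,29)=(14*31+29)%997=463 [pair 0] h(54,46)=(54*31+46)%997=723 [pair 1] h(62,8)=(62*31+8)%997=933 [pair 2] h(49,49)=(49*31+49)%997=571 [pair 3] -> [463, 723, 933, 571]
  Sibling for proof at L0: 46
L2: h(463,723)=(463*31+723)%997=121 [pair 0] h(933,571)=(933*31+571)%997=581 [pair 1] -> [121, 581]
  Sibling for proof at L1: 463
L3: h(121,581)=(121*31+581)%997=344 [pair 0] -> [344]
  Sibling for proof at L2: 581
Root: 344
Proof path (sibling hashes from leaf to root): [46, 463, 581]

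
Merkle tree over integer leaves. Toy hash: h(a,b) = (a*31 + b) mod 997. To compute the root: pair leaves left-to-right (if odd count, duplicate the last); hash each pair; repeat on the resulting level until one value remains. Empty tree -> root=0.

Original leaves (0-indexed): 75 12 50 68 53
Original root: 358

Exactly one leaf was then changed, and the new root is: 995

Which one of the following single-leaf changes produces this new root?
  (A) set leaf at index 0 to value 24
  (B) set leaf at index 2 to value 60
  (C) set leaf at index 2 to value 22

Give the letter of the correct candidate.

Answer: B

Derivation:
Original leaves: [75, 12, 50, 68, 53]
Target new root: 995
Try each candidate change and compute the resulting root:
Candidate A: set leaf[0] = 24 -> leaves = [24, 12, 50, 68, 53]
  L0: [24, 12, 50, 68, 53]
  L1: h(24,12)=(24*31+12)%997=756 h(50,68)=(50*31+68)%997=621 h(53,53)=(53*31+53)%997=699 -> [756, 621, 699]
  L2: h(756,621)=(756*31+621)%997=129 h(699,699)=(699*31+699)%997=434 -> [129, 434]
  L3: h(129,434)=(129*31+434)%997=445 -> [445]
  root = 445 != target 995
Candidate B: set leaf[2] = 60 -> leaves = [75, 12, 60, 68, 53]
  L0: [75, 12, 60, 68, 53]
  L1: h(75,12)=(75*31+12)%997=343 h(60,68)=(60*31+68)%997=931 h(53,53)=(53*31+53)%997=699 -> [343, 931, 699]
  L2: h(343,931)=(343*31+931)%997=597 h(699,699)=(699*31+699)%997=434 -> [597, 434]
  L3: h(597,434)=(597*31+434)%997=995 -> [995]
  root = 995 == target 995  ** MATCH **
Candidate C: set leaf[2] = 22 -> leaves = [75, 12, 22, 68, 53]
  L0: [75, 12, 22, 68, 53]
  L1: h(75,12)=(75*31+12)%997=343 h(22,68)=(22*31+68)%997=750 h(53,53)=(53*31+53)%997=699 -> [343, 750, 699]
  L2: h(343,750)=(343*31+750)%997=416 h(699,699)=(699*31+699)%997=434 -> [416, 434]
  L3: h(416,434)=(416*31+434)%997=369 -> [369]
  root = 369 != target 995
Candidate B produces the target root.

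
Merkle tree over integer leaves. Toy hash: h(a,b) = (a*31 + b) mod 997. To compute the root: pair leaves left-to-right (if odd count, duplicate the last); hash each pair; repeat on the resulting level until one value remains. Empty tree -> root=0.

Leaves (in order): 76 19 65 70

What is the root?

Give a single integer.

L0: [76, 19, 65, 70]
L1: h(76,19)=(76*31+19)%997=381 h(65,70)=(65*31+70)%997=91 -> [381, 91]
L2: h(381,91)=(381*31+91)%997=935 -> [935]

Answer: 935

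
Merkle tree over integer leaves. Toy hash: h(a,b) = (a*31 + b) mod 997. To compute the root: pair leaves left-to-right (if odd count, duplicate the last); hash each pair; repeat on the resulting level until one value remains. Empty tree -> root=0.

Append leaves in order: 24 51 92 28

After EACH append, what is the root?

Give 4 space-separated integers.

Answer: 24 795 670 606

Derivation:
After append 24 (leaves=[24]):
  L0: [24]
  root=24
After append 51 (leaves=[24, 51]):
  L0: [24, 51]
  L1: h(24,51)=(24*31+51)%997=795 -> [795]
  root=795
After append 92 (leaves=[24, 51, 92]):
  L0: [24, 51, 92]
  L1: h(24,51)=(24*31+51)%997=795 h(92,92)=(92*31+92)%997=950 -> [795, 950]
  L2: h(795,950)=(795*31+950)%997=670 -> [670]
  root=670
After append 28 (leaves=[24, 51, 92, 28]):
  L0: [24, 51, 92, 28]
  L1: h(24,51)=(24*31+51)%997=795 h(92,28)=(92*31+28)%997=886 -> [795, 886]
  L2: h(795,886)=(795*31+886)%997=606 -> [606]
  root=606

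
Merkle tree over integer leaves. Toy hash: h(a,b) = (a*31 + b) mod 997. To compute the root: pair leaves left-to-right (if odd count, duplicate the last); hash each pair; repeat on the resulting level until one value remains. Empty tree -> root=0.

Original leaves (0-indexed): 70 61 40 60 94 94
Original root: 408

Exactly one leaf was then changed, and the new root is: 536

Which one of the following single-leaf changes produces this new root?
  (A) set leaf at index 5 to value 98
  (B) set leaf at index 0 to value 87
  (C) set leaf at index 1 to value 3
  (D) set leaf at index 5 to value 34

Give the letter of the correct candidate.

Answer: A

Derivation:
Original leaves: [70, 61, 40, 60, 94, 94]
Target new root: 536
Try each candidate change and compute the resulting root:
Candidate A: set leaf[5] = 98 -> leaves = [70, 61, 40, 60, 94, 98]
  L0: [70, 61, 40, 60, 94, 98]
  L1: h(70,61)=(70*31+61)%997=237 h(40,60)=(40*31+60)%997=303 h(94,98)=(94*31+98)%997=21 -> [237, 303, 21]
  L2: h(237,303)=(237*31+303)%997=671 h(21,21)=(21*31+21)%997=672 -> [671, 672]
  L3: h(671,672)=(671*31+672)%997=536 -> [536]
  root = 536 == target 536  ** MATCH **
Candidate B: set leaf[0] = 87 -> leaves = [87, 61, 40, 60, 94, 94]
  L0: [87, 61, 40, 60, 94, 94]
  L1: h(87,61)=(87*31+61)%997=764 h(40,60)=(40*31+60)%997=303 h(94,94)=(94*31+94)%997=17 -> [764, 303, 17]
  L2: h(764,303)=(764*31+303)%997=59 h(17,17)=(17*31+17)%997=544 -> [59, 544]
  L3: h(59,544)=(59*31+544)%997=379 -> [379]
  root = 379 != target 536
Candidate C: set leaf[1] = 3 -> leaves = [70, 3, 40, 60, 94, 94]
  L0: [70, 3, 40, 60, 94, 94]
  L1: h(70,3)=(70*31+3)%997=179 h(40,60)=(40*31+60)%997=303 h(94,94)=(94*31+94)%997=17 -> [179, 303, 17]
  L2: h(179,303)=(179*31+303)%997=867 h(17,17)=(17*31+17)%997=544 -> [867, 544]
  L3: h(867,544)=(867*31+544)%997=502 -> [502]
  root = 502 != target 536
Candidate D: set leaf[5] = 34 -> leaves = [70, 61, 40, 60, 94, 34]
  L0: [70, 61, 40, 60, 94, 34]
  L1: h(70,61)=(70*31+61)%997=237 h(40,60)=(40*31+60)%997=303 h(94,34)=(94*31+34)%997=954 -> [237, 303, 954]
  L2: h(237,303)=(237*31+303)%997=671 h(954,954)=(954*31+954)%997=618 -> [671, 618]
  L3: h(671,618)=(671*31+618)%997=482 -> [482]
  root = 482 != target 536
Candidate A produces the target root.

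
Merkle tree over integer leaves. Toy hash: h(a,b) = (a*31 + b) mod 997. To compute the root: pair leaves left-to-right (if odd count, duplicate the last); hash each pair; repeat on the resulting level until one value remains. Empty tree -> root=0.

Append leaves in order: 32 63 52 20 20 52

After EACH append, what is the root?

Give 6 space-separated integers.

Answer: 32 58 471 439 191 218

Derivation:
After append 32 (leaves=[32]):
  L0: [32]
  root=32
After append 63 (leaves=[32, 63]):
  L0: [32, 63]
  L1: h(32,63)=(32*31+63)%997=58 -> [58]
  root=58
After append 52 (leaves=[32, 63, 52]):
  L0: [32, 63, 52]
  L1: h(32,63)=(32*31+63)%997=58 h(52,52)=(52*31+52)%997=667 -> [58, 667]
  L2: h(58,667)=(58*31+667)%997=471 -> [471]
  root=471
After append 20 (leaves=[32, 63, 52, 20]):
  L0: [32, 63, 52, 20]
  L1: h(32,63)=(32*31+63)%997=58 h(52,20)=(52*31+20)%997=635 -> [58, 635]
  L2: h(58,635)=(58*31+635)%997=439 -> [439]
  root=439
After append 20 (leaves=[32, 63, 52, 20, 20]):
  L0: [32, 63, 52, 20, 20]
  L1: h(32,63)=(32*31+63)%997=58 h(52,20)=(52*31+20)%997=635 h(20,20)=(20*31+20)%997=640 -> [58, 635, 640]
  L2: h(58,635)=(58*31+635)%997=439 h(640,640)=(640*31+640)%997=540 -> [439, 540]
  L3: h(439,540)=(439*31+540)%997=191 -> [191]
  root=191
After append 52 (leaves=[32, 63, 52, 20, 20, 52]):
  L0: [32, 63, 52, 20, 20, 52]
  L1: h(32,63)=(32*31+63)%997=58 h(52,20)=(52*31+20)%997=635 h(20,52)=(20*31+52)%997=672 -> [58, 635, 672]
  L2: h(58,635)=(58*31+635)%997=439 h(672,672)=(672*31+672)%997=567 -> [439, 567]
  L3: h(439,567)=(439*31+567)%997=218 -> [218]
  root=218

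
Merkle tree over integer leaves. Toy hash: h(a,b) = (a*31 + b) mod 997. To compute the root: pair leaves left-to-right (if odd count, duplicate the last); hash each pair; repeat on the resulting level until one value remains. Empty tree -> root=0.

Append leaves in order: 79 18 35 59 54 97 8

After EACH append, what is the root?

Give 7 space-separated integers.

Answer: 79 473 828 852 951 333 812

Derivation:
After append 79 (leaves=[79]):
  L0: [79]
  root=79
After append 18 (leaves=[79, 18]):
  L0: [79, 18]
  L1: h(79,18)=(79*31+18)%997=473 -> [473]
  root=473
After append 35 (leaves=[79, 18, 35]):
  L0: [79, 18, 35]
  L1: h(79,18)=(79*31+18)%997=473 h(35,35)=(35*31+35)%997=123 -> [473, 123]
  L2: h(473,123)=(473*31+123)%997=828 -> [828]
  root=828
After append 59 (leaves=[79, 18, 35, 59]):
  L0: [79, 18, 35, 59]
  L1: h(79,18)=(79*31+18)%997=473 h(35,59)=(35*31+59)%997=147 -> [473, 147]
  L2: h(473,147)=(473*31+147)%997=852 -> [852]
  root=852
After append 54 (leaves=[79, 18, 35, 59, 54]):
  L0: [79, 18, 35, 59, 54]
  L1: h(79,18)=(79*31+18)%997=473 h(35,59)=(35*31+59)%997=147 h(54,54)=(54*31+54)%997=731 -> [473, 147, 731]
  L2: h(473,147)=(473*31+147)%997=852 h(731,731)=(731*31+731)%997=461 -> [852, 461]
  L3: h(852,461)=(852*31+461)%997=951 -> [951]
  root=951
After append 97 (leaves=[79, 18, 35, 59, 54, 97]):
  L0: [79, 18, 35, 59, 54, 97]
  L1: h(79,18)=(79*31+18)%997=473 h(35,59)=(35*31+59)%997=147 h(54,97)=(54*31+97)%997=774 -> [473, 147, 774]
  L2: h(473,147)=(473*31+147)%997=852 h(774,774)=(774*31+774)%997=840 -> [852, 840]
  L3: h(852,840)=(852*31+840)%997=333 -> [333]
  root=333
After append 8 (leaves=[79, 18, 35, 59, 54, 97, 8]):
  L0: [79, 18, 35, 59, 54, 97, 8]
  L1: h(79,18)=(79*31+18)%997=473 h(35,59)=(35*31+59)%997=147 h(54,97)=(54*31+97)%997=774 h(8,8)=(8*31+8)%997=256 -> [473, 147, 774, 256]
  L2: h(473,147)=(473*31+147)%997=852 h(774,256)=(774*31+256)%997=322 -> [852, 322]
  L3: h(852,322)=(852*31+322)%997=812 -> [812]
  root=812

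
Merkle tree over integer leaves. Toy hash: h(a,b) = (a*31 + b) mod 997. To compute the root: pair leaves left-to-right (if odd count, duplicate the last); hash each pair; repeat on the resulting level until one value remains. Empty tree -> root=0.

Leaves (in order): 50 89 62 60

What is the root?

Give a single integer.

L0: [50, 89, 62, 60]
L1: h(50,89)=(50*31+89)%997=642 h(62,60)=(62*31+60)%997=985 -> [642, 985]
L2: h(642,985)=(642*31+985)%997=947 -> [947]

Answer: 947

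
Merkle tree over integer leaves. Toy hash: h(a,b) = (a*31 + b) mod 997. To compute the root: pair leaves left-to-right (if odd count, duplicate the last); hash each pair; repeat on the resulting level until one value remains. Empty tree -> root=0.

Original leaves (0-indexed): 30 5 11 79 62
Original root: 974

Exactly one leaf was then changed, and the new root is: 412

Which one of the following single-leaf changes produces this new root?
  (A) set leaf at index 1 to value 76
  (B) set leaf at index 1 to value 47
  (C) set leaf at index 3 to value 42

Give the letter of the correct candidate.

Answer: A

Derivation:
Original leaves: [30, 5, 11, 79, 62]
Target new root: 412
Try each candidate change and compute the resulting root:
Candidate A: set leaf[1] = 76 -> leaves = [30, 76, 11, 79, 62]
  L0: [30, 76, 11, 79, 62]
  L1: h(30,76)=(30*31+76)%997=9 h(11,79)=(11*31+79)%997=420 h(62,62)=(62*31+62)%997=987 -> [9, 420, 987]
  L2: h(9,420)=(9*31+420)%997=699 h(987,987)=(987*31+987)%997=677 -> [699, 677]
  L3: h(699,677)=(699*31+677)%997=412 -> [412]
  root = 412 == target 412  ** MATCH **
Candidate B: set leaf[1] = 47 -> leaves = [30, 47, 11, 79, 62]
  L0: [30, 47, 11, 79, 62]
  L1: h(30,47)=(30*31+47)%997=977 h(11,79)=(11*31+79)%997=420 h(62,62)=(62*31+62)%997=987 -> [977, 420, 987]
  L2: h(977,420)=(977*31+420)%997=797 h(987,987)=(987*31+987)%997=677 -> [797, 677]
  L3: h(797,677)=(797*31+677)%997=459 -> [459]
  root = 459 != target 412
Candidate C: set leaf[3] = 42 -> leaves = [30, 5, 11, 42, 62]
  L0: [30, 5, 11, 42, 62]
  L1: h(30,5)=(30*31+5)%997=935 h(11,42)=(11*31+42)%997=383 h(62,62)=(62*31+62)%997=987 -> [935, 383, 987]
  L2: h(935,383)=(935*31+383)%997=455 h(987,987)=(987*31+987)%997=677 -> [455, 677]
  L3: h(455,677)=(455*31+677)%997=824 -> [824]
  root = 824 != target 412
Candidate A produces the target root.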